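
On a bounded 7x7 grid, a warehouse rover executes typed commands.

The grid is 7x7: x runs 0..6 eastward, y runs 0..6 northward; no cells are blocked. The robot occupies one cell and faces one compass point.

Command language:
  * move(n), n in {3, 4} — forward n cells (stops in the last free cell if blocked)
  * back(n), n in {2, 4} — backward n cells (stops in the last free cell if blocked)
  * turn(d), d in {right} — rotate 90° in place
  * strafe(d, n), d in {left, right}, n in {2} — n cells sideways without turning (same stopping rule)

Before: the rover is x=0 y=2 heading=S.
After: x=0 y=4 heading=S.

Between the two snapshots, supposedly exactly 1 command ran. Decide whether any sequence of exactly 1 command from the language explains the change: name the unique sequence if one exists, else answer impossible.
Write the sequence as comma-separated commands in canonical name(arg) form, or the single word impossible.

back(2)

key: still facing S — the one step turns nothing
from: x=0 y=2 heading=S
1. back(2) → x=0 y=4 heading=S
uniquely the one of 7 1-step routes that fits.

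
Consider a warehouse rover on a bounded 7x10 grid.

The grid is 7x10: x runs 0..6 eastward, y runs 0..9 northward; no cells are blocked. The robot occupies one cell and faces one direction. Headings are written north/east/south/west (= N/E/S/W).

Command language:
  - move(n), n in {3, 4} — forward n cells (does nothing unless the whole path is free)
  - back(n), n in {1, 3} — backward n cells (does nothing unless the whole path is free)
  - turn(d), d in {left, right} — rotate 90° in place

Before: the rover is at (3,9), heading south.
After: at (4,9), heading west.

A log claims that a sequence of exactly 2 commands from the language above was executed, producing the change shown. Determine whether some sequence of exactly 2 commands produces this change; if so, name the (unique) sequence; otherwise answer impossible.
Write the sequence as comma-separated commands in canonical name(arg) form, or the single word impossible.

key: running back(1) before turn(right) would end elsewhere — order is forced
from: at (3,9), heading south
t=1 turn(right) ⇒ at (3,9), heading west
t=2 back(1) ⇒ at (4,9), heading west
no other 2-command option fits: unique.

turn(right), back(1)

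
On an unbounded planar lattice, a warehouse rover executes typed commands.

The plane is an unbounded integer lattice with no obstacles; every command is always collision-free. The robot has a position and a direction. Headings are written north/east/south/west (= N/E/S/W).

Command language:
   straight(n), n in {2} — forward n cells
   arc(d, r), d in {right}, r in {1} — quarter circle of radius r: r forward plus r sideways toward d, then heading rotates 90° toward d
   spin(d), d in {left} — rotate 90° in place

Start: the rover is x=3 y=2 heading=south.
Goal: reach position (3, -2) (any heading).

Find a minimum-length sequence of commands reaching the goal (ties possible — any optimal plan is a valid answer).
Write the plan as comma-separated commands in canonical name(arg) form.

straight(2), straight(2)

from: x=3 y=2 heading=south
[1] after straight(2): x=3 y=0 heading=south
[2] after straight(2): x=3 y=-2 heading=south
shorter routes all fall short; 2 is best.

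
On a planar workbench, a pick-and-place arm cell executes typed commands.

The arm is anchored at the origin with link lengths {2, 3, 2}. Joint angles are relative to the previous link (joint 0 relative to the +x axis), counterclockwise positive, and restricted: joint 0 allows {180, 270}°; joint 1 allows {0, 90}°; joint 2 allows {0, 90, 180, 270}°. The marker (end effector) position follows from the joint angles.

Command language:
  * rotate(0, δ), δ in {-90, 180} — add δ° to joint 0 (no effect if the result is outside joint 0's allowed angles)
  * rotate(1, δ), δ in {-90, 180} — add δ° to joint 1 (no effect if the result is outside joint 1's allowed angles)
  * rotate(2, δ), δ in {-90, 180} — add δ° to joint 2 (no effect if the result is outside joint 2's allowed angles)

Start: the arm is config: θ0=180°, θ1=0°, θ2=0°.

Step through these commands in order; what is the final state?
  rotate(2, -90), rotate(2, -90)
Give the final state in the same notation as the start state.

from: config: θ0=180°, θ1=0°, θ2=0°
step 1 (rotate(2, -90)): config: θ0=180°, θ1=0°, θ2=270°
step 2 (rotate(2, -90)): config: θ0=180°, θ1=0°, θ2=180°

config: θ0=180°, θ1=0°, θ2=180°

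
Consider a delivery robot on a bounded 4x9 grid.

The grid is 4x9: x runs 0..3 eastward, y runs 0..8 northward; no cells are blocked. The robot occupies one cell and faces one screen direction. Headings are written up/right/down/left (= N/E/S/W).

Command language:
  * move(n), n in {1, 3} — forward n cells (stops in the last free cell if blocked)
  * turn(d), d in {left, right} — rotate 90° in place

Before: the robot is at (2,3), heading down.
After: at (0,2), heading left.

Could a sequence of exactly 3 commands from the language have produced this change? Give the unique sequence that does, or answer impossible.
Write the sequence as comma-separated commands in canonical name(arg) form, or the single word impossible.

move(1), turn(right), move(3)

key: order matters: swapping move(1) and move(3) lands elsewhere
initial: at (2,3), heading down
[1] after move(1): at (2,2), heading down
[2] after turn(right): at (2,2), heading left
[3] after move(3): at (0,2), heading left
no other 3-command option fits: unique.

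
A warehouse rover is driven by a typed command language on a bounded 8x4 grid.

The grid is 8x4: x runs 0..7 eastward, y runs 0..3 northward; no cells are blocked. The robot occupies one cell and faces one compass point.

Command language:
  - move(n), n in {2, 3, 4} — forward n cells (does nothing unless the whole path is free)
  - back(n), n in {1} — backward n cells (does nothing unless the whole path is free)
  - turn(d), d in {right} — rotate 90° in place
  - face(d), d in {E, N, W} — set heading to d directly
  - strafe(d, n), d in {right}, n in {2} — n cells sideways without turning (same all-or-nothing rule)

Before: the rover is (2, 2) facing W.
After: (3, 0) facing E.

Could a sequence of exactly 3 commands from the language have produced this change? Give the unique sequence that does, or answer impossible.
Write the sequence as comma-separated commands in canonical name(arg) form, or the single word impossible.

back(1), face(E), strafe(right, 2)

key: cell and facing (now E) both changed — the 3 commands mix motion and turning
start: (2, 2) facing W
1. back(1) → (3, 2) facing W
2. face(E) → (3, 2) facing E
3. strafe(right, 2) → (3, 0) facing E
no other 3-command option fits: unique.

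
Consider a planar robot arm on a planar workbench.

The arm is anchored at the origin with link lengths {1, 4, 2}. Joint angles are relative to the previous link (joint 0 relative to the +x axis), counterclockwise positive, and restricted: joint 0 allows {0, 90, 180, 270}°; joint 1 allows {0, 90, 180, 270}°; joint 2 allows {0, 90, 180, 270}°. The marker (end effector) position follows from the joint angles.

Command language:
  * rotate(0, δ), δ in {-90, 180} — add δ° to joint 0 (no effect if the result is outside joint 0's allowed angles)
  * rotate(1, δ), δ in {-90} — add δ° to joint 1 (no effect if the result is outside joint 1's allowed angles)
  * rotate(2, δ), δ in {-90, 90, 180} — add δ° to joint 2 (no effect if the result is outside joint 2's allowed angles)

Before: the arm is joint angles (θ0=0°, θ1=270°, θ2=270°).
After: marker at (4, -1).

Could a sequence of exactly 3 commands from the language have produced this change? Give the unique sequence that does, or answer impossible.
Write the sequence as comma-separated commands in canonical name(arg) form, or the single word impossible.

rotate(0, -90), rotate(0, -90), rotate(0, -90)

from: joint angles (θ0=0°, θ1=270°, θ2=270°)
step 1 (rotate(0, -90)): joint angles (θ0=270°, θ1=270°, θ2=270°)
step 2 (rotate(0, -90)): joint angles (θ0=180°, θ1=270°, θ2=270°)
step 3 (rotate(0, -90)): joint angles (θ0=90°, θ1=270°, θ2=270°)
no rival 3-sequence matches.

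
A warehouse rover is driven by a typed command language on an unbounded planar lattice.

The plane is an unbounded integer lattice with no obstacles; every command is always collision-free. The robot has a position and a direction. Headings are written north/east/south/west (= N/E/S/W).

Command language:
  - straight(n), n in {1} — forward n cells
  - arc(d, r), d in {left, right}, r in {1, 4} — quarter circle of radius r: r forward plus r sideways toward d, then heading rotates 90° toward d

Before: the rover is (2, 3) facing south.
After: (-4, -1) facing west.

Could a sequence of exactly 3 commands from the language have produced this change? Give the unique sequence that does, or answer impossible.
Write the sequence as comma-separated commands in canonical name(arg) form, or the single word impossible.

arc(right, 4), straight(1), straight(1)

key: order matters: swapping arc(right, 4) and straight(1) lands elsewhere
start: (2, 3) facing south
t=1 arc(right, 4) ⇒ (-2, -1) facing west
t=2 straight(1) ⇒ (-3, -1) facing west
t=3 straight(1) ⇒ (-4, -1) facing west
all 125 alternatives checked — unique.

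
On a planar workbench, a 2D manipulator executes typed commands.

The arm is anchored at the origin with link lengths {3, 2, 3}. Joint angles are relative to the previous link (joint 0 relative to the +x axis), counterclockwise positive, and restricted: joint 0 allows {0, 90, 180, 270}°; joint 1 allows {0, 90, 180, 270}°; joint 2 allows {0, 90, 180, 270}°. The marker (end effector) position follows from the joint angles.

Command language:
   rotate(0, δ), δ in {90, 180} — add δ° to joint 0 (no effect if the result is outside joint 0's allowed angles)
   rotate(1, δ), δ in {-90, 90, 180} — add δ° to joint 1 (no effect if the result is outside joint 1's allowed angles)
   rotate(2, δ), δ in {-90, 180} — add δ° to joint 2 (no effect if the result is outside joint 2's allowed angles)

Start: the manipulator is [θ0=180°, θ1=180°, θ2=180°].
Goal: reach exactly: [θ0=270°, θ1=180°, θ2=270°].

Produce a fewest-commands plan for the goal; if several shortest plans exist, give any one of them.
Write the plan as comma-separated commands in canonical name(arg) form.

t0: [θ0=180°, θ1=180°, θ2=180°]
1. rotate(2, 180) → [θ0=180°, θ1=180°, θ2=0°]
2. rotate(0, 90) → [θ0=270°, θ1=180°, θ2=0°]
3. rotate(2, -90) → [θ0=270°, θ1=180°, θ2=270°]
nothing shorter than 3 reaches the goal.

rotate(2, 180), rotate(0, 90), rotate(2, -90)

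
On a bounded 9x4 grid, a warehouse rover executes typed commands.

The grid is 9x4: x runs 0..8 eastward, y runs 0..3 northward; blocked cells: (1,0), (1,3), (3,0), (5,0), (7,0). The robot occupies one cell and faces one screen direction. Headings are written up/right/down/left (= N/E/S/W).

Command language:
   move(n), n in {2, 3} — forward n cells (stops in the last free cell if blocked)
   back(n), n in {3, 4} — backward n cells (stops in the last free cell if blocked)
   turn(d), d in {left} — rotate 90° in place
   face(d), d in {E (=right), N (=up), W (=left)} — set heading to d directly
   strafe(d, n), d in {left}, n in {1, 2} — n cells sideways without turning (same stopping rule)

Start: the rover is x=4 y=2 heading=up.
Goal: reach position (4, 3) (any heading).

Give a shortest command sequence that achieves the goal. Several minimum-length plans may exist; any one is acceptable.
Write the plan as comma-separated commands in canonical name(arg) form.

from: x=4 y=2 heading=up
t=1 move(2) ⇒ x=4 y=3 heading=up
no 0-step plan works, so 1 is optimal.

move(2)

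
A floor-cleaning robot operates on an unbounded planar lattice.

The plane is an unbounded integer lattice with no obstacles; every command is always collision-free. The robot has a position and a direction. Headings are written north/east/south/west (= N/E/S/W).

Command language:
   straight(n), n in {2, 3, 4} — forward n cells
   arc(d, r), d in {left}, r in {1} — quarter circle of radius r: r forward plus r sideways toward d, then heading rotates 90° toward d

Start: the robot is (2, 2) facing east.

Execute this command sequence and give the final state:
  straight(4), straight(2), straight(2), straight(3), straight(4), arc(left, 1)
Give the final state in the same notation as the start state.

(18, 3) facing north

t0: (2, 2) facing east
1. straight(4) → (6, 2) facing east
2. straight(2) → (8, 2) facing east
3. straight(2) → (10, 2) facing east
4. straight(3) → (13, 2) facing east
5. straight(4) → (17, 2) facing east
6. arc(left, 1) → (18, 3) facing north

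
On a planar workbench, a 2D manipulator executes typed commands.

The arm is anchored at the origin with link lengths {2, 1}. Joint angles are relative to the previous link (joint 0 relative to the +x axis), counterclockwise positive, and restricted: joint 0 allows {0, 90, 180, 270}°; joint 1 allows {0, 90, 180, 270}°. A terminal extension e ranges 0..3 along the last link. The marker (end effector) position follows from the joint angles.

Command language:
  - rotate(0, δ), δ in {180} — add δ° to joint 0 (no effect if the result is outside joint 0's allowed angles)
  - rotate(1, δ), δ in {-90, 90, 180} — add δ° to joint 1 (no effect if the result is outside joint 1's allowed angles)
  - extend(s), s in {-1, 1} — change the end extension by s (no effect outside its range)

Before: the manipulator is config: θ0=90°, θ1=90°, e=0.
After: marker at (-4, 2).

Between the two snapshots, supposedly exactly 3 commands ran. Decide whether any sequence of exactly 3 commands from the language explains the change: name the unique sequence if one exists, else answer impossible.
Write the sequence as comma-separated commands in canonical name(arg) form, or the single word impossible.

extend(1), extend(1), extend(1)

begin: config: θ0=90°, θ1=90°, e=0
1. extend(1) → config: θ0=90°, θ1=90°, e=1
2. extend(1) → config: θ0=90°, θ1=90°, e=2
3. extend(1) → config: θ0=90°, θ1=90°, e=3
no other 3-command option fits: unique.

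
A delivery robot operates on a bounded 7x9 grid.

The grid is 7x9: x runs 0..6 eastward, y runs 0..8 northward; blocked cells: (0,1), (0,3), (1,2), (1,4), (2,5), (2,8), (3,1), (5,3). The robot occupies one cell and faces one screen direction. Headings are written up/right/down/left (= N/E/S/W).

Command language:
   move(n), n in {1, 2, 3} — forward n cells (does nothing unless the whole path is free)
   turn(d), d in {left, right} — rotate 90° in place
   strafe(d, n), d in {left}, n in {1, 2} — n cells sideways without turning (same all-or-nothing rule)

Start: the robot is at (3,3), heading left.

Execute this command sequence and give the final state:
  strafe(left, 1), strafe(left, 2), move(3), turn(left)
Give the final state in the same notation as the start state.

initial: at (3,3), heading left
t=1 strafe(left, 1) ⇒ at (3,2), heading left
t=2 strafe(left, 2) ⇒ at (3,2), heading left
t=3 move(3) ⇒ at (3,2), heading left
t=4 turn(left) ⇒ at (3,2), heading down

at (3,2), heading down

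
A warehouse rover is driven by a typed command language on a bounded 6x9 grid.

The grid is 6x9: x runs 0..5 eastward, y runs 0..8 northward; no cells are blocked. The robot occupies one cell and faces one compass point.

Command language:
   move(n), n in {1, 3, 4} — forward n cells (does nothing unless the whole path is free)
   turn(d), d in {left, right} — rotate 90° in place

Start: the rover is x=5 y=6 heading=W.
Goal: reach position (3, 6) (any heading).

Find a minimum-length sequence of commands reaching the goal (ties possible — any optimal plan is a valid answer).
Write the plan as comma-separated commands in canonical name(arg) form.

initial: x=5 y=6 heading=W
1. move(1) → x=4 y=6 heading=W
2. move(1) → x=3 y=6 heading=W
nothing shorter than 2 reaches the goal.

move(1), move(1)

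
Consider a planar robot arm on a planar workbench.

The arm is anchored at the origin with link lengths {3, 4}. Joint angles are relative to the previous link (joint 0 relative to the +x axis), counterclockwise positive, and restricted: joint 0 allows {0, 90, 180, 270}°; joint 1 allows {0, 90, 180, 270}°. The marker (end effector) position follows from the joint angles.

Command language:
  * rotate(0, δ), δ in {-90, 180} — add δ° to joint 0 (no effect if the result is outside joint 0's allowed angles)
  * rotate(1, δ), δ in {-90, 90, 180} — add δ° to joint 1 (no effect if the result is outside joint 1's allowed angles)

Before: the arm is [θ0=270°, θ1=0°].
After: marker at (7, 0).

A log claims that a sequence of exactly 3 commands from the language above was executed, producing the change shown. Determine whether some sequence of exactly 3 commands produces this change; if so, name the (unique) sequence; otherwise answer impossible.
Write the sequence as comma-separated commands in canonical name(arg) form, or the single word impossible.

begin: [θ0=270°, θ1=0°]
t=1 rotate(0, -90) ⇒ [θ0=180°, θ1=0°]
t=2 rotate(0, -90) ⇒ [θ0=90°, θ1=0°]
t=3 rotate(0, -90) ⇒ [θ0=0°, θ1=0°]
all 125 alternatives checked — unique.

rotate(0, -90), rotate(0, -90), rotate(0, -90)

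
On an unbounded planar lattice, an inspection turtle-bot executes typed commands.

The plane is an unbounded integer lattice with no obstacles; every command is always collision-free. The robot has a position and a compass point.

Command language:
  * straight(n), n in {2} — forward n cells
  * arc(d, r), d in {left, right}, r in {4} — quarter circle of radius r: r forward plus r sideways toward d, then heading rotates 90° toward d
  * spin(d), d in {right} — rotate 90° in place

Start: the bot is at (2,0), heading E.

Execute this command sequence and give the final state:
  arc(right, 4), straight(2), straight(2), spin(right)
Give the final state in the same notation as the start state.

at (6,-8), heading W

t0: at (2,0), heading E
t=1 arc(right, 4) ⇒ at (6,-4), heading S
t=2 straight(2) ⇒ at (6,-6), heading S
t=3 straight(2) ⇒ at (6,-8), heading S
t=4 spin(right) ⇒ at (6,-8), heading W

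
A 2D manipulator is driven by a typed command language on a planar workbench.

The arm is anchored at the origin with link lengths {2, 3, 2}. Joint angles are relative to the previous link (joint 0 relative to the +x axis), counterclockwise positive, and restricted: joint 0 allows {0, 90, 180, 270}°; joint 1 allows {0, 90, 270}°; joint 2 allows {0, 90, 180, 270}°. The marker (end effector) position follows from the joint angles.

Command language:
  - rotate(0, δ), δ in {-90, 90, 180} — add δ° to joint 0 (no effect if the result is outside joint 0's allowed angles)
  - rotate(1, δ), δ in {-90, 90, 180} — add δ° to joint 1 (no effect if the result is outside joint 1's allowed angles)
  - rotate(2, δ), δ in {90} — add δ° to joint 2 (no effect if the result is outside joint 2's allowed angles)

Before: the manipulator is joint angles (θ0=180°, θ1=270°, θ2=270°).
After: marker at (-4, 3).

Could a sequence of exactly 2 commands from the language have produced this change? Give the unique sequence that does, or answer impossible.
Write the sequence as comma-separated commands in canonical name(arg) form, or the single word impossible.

rotate(2, 90), rotate(2, 90)

t0: joint angles (θ0=180°, θ1=270°, θ2=270°)
t=1 rotate(2, 90) ⇒ joint angles (θ0=180°, θ1=270°, θ2=0°)
t=2 rotate(2, 90) ⇒ joint angles (θ0=180°, θ1=270°, θ2=90°)
uniquely the one of 49 2-step routes that fits.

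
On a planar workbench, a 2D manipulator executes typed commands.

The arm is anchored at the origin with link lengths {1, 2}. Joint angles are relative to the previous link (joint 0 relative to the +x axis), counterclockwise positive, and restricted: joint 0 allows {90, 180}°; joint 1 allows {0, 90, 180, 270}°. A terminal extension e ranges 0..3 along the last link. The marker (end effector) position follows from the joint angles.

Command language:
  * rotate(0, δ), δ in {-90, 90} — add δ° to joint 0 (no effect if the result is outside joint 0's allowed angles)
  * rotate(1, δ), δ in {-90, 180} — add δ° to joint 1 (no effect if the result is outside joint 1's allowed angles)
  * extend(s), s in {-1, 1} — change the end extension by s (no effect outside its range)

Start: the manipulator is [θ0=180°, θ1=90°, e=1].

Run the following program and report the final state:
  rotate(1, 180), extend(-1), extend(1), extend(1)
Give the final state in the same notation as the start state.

initial: [θ0=180°, θ1=90°, e=1]
step 1 (rotate(1, 180)): [θ0=180°, θ1=270°, e=1]
step 2 (extend(-1)): [θ0=180°, θ1=270°, e=0]
step 3 (extend(1)): [θ0=180°, θ1=270°, e=1]
step 4 (extend(1)): [θ0=180°, θ1=270°, e=2]

[θ0=180°, θ1=270°, e=2]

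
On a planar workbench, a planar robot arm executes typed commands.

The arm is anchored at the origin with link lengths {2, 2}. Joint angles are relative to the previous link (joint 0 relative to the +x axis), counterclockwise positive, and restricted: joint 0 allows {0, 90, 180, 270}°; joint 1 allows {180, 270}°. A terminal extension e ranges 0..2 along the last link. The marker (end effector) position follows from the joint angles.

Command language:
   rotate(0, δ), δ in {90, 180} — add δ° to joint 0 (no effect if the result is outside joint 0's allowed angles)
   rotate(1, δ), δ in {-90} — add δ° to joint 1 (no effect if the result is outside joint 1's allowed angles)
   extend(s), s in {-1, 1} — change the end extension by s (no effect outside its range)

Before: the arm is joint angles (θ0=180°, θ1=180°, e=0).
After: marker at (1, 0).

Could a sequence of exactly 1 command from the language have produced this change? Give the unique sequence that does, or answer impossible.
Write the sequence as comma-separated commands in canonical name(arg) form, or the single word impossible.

start: joint angles (θ0=180°, θ1=180°, e=0)
[1] after extend(1): joint angles (θ0=180°, θ1=180°, e=1)
all 5 alternatives checked — unique.

extend(1)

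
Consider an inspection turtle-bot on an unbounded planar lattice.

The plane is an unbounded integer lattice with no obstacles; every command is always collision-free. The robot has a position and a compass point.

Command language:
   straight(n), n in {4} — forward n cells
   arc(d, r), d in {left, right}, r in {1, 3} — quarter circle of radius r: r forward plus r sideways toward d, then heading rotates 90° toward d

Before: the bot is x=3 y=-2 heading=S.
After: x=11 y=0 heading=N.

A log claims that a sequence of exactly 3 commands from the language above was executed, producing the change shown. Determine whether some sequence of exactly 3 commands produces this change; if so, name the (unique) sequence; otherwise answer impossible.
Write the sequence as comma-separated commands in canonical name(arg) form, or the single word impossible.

arc(left, 1), straight(4), arc(left, 3)

key: running arc(left, 3) before arc(left, 1) would end elsewhere — order is forced
initial: x=3 y=-2 heading=S
t=1 arc(left, 1) ⇒ x=4 y=-3 heading=E
t=2 straight(4) ⇒ x=8 y=-3 heading=E
t=3 arc(left, 3) ⇒ x=11 y=0 heading=N
no other 3-command option fits: unique.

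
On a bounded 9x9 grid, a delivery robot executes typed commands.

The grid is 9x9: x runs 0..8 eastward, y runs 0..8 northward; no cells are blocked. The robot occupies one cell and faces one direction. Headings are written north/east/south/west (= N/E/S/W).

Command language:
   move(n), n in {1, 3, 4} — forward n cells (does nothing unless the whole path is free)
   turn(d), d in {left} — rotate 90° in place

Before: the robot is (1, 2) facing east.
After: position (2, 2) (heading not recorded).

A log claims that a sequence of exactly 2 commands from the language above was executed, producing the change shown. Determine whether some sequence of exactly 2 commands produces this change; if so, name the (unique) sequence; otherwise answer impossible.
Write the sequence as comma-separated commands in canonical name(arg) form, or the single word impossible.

key: running turn(left) before move(1) would end elsewhere — order is forced
t0: (1, 2) facing east
step 1 (move(1)): (2, 2) facing east
step 2 (turn(left)): (2, 2) facing north
no other 2-command option fits: unique.

move(1), turn(left)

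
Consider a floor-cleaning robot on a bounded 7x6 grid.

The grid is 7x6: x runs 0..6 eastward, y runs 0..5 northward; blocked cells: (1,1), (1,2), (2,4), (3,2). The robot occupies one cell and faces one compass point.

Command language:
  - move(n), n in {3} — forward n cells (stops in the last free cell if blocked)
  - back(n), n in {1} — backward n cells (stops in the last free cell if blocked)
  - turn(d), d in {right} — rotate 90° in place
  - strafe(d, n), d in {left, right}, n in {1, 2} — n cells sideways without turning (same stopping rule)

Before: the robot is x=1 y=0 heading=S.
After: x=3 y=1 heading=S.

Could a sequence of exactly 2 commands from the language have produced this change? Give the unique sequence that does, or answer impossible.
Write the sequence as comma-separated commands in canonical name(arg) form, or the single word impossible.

strafe(left, 2), back(1)

key: heading stays S — no command in the sequence turns
initial: x=1 y=0 heading=S
[1] after strafe(left, 2): x=3 y=0 heading=S
[2] after back(1): x=3 y=1 heading=S
no other 2-command option fits: unique.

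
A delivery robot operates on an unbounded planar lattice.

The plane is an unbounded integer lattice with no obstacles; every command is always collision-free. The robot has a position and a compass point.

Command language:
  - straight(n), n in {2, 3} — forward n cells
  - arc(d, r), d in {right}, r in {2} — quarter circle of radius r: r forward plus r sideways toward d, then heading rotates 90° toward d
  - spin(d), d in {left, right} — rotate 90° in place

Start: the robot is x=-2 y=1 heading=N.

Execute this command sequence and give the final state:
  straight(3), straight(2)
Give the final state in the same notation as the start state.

x=-2 y=6 heading=N

initial: x=-2 y=1 heading=N
step 1 (straight(3)): x=-2 y=4 heading=N
step 2 (straight(2)): x=-2 y=6 heading=N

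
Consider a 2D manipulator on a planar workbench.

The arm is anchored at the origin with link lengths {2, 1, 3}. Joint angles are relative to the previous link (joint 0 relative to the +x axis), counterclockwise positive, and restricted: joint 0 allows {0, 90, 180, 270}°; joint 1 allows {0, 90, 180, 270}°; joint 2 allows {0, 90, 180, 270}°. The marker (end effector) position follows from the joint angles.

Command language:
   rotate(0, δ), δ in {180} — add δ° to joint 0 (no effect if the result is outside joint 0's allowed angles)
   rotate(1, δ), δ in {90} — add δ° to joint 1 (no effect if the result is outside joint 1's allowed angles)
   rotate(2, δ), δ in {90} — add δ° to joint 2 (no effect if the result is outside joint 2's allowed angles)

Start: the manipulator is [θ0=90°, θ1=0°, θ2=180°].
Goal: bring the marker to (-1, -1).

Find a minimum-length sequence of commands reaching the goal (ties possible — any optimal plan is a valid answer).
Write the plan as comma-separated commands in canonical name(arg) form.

rotate(2, 90), rotate(2, 90), rotate(2, 90), rotate(1, 90)

start: [θ0=90°, θ1=0°, θ2=180°]
1. rotate(2, 90) → [θ0=90°, θ1=0°, θ2=270°]
2. rotate(2, 90) → [θ0=90°, θ1=0°, θ2=0°]
3. rotate(2, 90) → [θ0=90°, θ1=0°, θ2=90°]
4. rotate(1, 90) → [θ0=90°, θ1=90°, θ2=90°]
minimal: 4 command(s), checked below 4.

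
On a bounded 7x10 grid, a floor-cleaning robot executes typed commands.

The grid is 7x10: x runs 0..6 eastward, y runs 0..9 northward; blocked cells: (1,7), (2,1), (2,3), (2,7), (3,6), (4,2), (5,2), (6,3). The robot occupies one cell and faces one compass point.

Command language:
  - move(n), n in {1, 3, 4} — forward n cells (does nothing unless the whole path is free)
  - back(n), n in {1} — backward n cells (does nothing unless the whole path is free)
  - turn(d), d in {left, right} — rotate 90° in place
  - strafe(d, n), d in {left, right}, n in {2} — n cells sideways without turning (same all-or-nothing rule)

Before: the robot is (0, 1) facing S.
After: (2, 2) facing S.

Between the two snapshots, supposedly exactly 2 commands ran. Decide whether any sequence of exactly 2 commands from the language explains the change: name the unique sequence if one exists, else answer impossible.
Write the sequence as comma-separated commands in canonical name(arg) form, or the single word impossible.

back(1), strafe(left, 2)

key: order matters: swapping back(1) and strafe(left, 2) lands elsewhere
from: (0, 1) facing S
1. back(1) → (0, 2) facing S
2. strafe(left, 2) → (2, 2) facing S
no other 2-command option fits: unique.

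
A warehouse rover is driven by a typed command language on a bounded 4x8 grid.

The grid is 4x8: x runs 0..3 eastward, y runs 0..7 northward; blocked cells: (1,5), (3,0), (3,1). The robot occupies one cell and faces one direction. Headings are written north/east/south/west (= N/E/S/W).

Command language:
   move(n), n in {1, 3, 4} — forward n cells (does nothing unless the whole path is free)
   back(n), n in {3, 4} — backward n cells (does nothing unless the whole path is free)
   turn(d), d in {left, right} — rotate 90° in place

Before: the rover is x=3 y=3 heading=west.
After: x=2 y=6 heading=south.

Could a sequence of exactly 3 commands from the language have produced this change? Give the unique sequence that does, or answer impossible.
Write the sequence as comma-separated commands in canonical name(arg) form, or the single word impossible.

key: position moved to (2,6) AND the heading swung to S — translation plus rotation needed
start: x=3 y=3 heading=west
step 1 (move(1)): x=2 y=3 heading=west
step 2 (turn(left)): x=2 y=3 heading=south
step 3 (back(3)): x=2 y=6 heading=south
no other 3-command option fits: unique.

move(1), turn(left), back(3)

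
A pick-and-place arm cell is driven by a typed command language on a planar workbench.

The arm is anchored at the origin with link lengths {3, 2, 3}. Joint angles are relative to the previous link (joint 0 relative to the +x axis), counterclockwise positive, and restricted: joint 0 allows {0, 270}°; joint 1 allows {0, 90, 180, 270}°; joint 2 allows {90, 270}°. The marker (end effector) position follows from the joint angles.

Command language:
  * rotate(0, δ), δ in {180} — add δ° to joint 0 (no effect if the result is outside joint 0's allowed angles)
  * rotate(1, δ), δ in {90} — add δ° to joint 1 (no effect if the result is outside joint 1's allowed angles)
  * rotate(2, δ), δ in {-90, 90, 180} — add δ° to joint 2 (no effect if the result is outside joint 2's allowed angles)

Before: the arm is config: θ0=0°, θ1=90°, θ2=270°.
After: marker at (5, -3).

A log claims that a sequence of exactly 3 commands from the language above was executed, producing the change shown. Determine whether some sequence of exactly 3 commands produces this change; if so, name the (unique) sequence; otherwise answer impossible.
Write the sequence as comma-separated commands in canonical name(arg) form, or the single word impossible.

rotate(1, 90), rotate(1, 90), rotate(1, 90)

t0: config: θ0=0°, θ1=90°, θ2=270°
[1] after rotate(1, 90): config: θ0=0°, θ1=180°, θ2=270°
[2] after rotate(1, 90): config: θ0=0°, θ1=270°, θ2=270°
[3] after rotate(1, 90): config: θ0=0°, θ1=0°, θ2=270°
no rival 3-sequence matches.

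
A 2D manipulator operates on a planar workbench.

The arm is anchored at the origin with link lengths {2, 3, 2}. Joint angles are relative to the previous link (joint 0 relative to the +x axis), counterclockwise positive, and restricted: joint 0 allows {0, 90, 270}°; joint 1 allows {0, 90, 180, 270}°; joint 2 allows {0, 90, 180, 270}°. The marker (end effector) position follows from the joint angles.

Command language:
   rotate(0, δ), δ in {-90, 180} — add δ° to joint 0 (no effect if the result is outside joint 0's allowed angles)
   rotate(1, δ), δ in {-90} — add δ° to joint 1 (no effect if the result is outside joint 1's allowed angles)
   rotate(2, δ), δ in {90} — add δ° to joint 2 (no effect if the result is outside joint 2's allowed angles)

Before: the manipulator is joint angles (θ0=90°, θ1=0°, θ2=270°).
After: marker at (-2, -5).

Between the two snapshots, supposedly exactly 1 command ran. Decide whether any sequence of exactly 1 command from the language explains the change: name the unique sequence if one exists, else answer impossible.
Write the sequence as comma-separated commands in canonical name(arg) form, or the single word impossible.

rotate(0, 180)

from: joint angles (θ0=90°, θ1=0°, θ2=270°)
1. rotate(0, 180) → joint angles (θ0=270°, θ1=0°, θ2=270°)
uniquely the one of 4 1-step routes that fits.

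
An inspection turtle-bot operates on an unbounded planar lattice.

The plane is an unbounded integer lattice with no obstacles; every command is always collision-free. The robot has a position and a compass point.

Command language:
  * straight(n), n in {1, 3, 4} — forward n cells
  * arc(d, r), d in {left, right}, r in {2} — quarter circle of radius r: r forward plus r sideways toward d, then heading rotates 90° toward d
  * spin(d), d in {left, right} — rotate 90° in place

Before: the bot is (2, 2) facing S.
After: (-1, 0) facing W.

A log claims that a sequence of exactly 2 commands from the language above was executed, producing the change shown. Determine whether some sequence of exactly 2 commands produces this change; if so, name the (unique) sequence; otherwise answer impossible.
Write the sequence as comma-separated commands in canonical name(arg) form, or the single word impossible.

arc(right, 2), straight(1)

key: order matters: swapping arc(right, 2) and straight(1) lands elsewhere
from: (2, 2) facing S
[1] after arc(right, 2): (0, 0) facing W
[2] after straight(1): (-1, 0) facing W
no rival 2-sequence matches.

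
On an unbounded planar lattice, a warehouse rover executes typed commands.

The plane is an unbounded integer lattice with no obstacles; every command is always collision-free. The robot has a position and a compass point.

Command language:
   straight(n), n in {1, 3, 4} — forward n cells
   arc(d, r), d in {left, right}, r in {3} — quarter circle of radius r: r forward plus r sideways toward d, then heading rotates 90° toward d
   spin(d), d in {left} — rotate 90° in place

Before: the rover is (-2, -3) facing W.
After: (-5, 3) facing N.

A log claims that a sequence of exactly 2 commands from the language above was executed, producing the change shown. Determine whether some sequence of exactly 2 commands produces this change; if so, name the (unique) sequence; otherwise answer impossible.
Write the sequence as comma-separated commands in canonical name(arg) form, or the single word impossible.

arc(right, 3), straight(3)

key: order matters: swapping arc(right, 3) and straight(3) lands elsewhere
t0: (-2, -3) facing W
t=1 arc(right, 3) ⇒ (-5, 0) facing N
t=2 straight(3) ⇒ (-5, 3) facing N
uniquely the one of 36 2-step routes that fits.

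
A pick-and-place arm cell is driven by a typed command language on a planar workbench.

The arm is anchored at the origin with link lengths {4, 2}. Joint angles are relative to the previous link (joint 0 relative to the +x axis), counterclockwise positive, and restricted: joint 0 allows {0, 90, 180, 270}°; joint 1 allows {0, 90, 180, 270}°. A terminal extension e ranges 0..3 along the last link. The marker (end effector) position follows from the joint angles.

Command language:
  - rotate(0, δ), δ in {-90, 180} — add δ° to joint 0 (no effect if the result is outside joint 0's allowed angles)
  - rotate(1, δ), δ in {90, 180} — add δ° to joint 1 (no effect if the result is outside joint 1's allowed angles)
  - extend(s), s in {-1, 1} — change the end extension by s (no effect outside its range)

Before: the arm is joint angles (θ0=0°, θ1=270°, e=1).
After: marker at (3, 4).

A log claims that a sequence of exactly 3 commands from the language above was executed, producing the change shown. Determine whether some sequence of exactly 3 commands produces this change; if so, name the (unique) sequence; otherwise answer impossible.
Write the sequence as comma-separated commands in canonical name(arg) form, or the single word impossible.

rotate(0, -90), rotate(0, -90), rotate(0, -90)

start: joint angles (θ0=0°, θ1=270°, e=1)
1. rotate(0, -90) → joint angles (θ0=270°, θ1=270°, e=1)
2. rotate(0, -90) → joint angles (θ0=180°, θ1=270°, e=1)
3. rotate(0, -90) → joint angles (θ0=90°, θ1=270°, e=1)
uniquely the one of 216 3-step routes that fits.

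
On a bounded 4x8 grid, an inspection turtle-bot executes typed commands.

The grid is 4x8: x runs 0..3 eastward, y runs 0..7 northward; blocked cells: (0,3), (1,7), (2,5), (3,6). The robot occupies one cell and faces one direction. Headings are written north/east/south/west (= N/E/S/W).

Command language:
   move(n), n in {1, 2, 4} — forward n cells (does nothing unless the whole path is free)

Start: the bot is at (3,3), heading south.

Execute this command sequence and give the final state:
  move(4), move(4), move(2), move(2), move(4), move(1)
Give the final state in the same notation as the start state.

from: at (3,3), heading south
step 1 (move(4)): at (3,3), heading south
step 2 (move(4)): at (3,3), heading south
step 3 (move(2)): at (3,1), heading south
step 4 (move(2)): at (3,1), heading south
step 5 (move(4)): at (3,1), heading south
step 6 (move(1)): at (3,0), heading south

at (3,0), heading south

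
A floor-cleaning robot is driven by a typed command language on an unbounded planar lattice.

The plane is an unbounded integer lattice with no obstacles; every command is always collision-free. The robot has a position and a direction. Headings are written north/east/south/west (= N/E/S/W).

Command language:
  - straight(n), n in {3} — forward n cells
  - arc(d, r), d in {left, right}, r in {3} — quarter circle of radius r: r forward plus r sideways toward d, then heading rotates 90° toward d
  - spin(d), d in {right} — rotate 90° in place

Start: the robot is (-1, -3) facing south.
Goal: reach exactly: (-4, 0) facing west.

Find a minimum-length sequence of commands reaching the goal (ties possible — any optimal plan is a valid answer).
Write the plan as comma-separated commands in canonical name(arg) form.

spin(right), spin(right), arc(left, 3)

begin: (-1, -3) facing south
t=1 spin(right) ⇒ (-1, -3) facing west
t=2 spin(right) ⇒ (-1, -3) facing north
t=3 arc(left, 3) ⇒ (-4, 0) facing west
no 2-step plan works, so 3 is optimal.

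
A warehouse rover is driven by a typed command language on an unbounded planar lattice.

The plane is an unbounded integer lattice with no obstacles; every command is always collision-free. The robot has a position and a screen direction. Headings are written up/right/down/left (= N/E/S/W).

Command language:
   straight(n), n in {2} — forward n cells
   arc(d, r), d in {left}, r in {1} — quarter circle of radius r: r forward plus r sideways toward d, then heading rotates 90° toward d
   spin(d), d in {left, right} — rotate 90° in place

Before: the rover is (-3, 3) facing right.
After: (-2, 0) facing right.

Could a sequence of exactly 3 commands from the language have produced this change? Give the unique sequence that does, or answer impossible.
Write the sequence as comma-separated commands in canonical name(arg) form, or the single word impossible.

key: order matters: swapping spin(right) and arc(left, 1) lands elsewhere
t0: (-3, 3) facing right
t=1 spin(right) ⇒ (-3, 3) facing down
t=2 straight(2) ⇒ (-3, 1) facing down
t=3 arc(left, 1) ⇒ (-2, 0) facing right
no rival 3-sequence matches.

spin(right), straight(2), arc(left, 1)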